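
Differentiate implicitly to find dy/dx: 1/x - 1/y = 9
Differentiate the relation implicitly: treat y = y(x) and apply the chain rule, so every y-derivative picks up a y' = dy/dx factor.

With everything moved to the left-hand side, differentiate term by term:
  d/dx[-1/y] = y'/y^2
  d/dx[1/x] = -1/x^2
  d/dx[-9] = 0

Separating the contributions that come from x directly and those that come through y:
  without y':      -1/x^2
  multiplying y':  y^(-2)

so (-1/x^2) + (y^(-2))·y' = 0, and therefore
  dy/dx = -(-1/x^2)/(y^(-2)) = y^2/x^2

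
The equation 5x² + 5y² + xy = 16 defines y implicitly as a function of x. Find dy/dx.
Differentiate the relation implicitly: treat y = y(x) and apply the chain rule, so every y-derivative picks up a y' = dy/dx factor.

With everything moved to the left-hand side, differentiate term by term:
  d/dx[5x^2] = 10x
  d/dx[xy] = x·y' + y
  d/dx[5y^2] = 10y·y'
  d/dx[-16] = 0

Separating the contributions that come from x directly and those that come through y:
  without y':      10x + y
  multiplying y':  x + 10y

so (10x + y) + (x + 10y)·y' = 0, and therefore
  dy/dx = -(10x + y)/(x + 10y) = (-10x - y)/(x + 10y)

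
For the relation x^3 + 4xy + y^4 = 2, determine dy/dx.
Differentiate both sides with respect to x, treating y as y(x). By the chain rule, any term containing y contributes a factor of y' = dy/dx when we differentiate it.

Move every term to one side and write the relation as F(x, y) = 0. Term by term,
  d/dx[x^3] = 3x^2
  d/dx[4xy] = 4x·y' + 4y
  d/dx[y^4] = 4y^3·y'
  d/dx[-2] = 0

The pieces without y' make up ∂F/∂x and the coefficient of y' is ∂F/∂y:
  ∂F/∂x = 3x^2 + 4y,
  ∂F/∂y = 4x + 4y^3.

Since d/dx[F] = ∂F/∂x + (∂F/∂y)·y' = 0, solve for y':
  (∂F/∂y)·y' = -∂F/∂x
  dy/dx = -(∂F/∂x)/(∂F/∂y) = -(3x^2 + 4y)/(4x + 4y^3) = (-3x^2/4 - y)/(x + y^3)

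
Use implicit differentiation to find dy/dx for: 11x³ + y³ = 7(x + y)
Take d/dx of both sides. Since y is implicitly a function of x, the chain rule attaches a y' = dy/dx factor whenever we differentiate through y.

Set F(x, y) = (left side) − (right side), so the curve is F = 0. Differentiating each term of F:
  d/dx[11x^3] = 33x^2
  d/dx[-7x] = -7
  d/dx[y^3] = 3y^2·y'
  d/dx[-7y] = -7·y'

Collecting, the y'-free part is the partial derivative in x and the y' coefficient is the partial derivative in y:
  ∂F/∂x = 33x^2 - 7
  ∂F/∂y = 3y^2 - 7

so d/dx[F(x, y(x))] = ∂F/∂x + (∂F/∂y)·y' = 0. Rearranging,
  dy/dx = -(∂F/∂x)/(∂F/∂y) = -(33x^2 - 7)/(3y^2 - 7) = (7 - 33x^2)/(3y^2 - 7)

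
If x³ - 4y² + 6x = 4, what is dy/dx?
Take d/dx of both sides. Since y is implicitly a function of x, the chain rule attaches a y' = dy/dx factor whenever we differentiate through y.

Set F(x, y) = (left side) − (right side), so the curve is F = 0. Differentiating each term of F:
  d/dx[x^3] = 3x^2
  d/dx[6x] = 6
  d/dx[-4y^2] = -8y·y'
  d/dx[-4] = 0

Collecting, the y'-free part is the partial derivative in x and the y' coefficient is the partial derivative in y:
  ∂F/∂x = 3x^2 + 6
  ∂F/∂y = -8y

so d/dx[F(x, y(x))] = ∂F/∂x + (∂F/∂y)·y' = 0. Rearranging,
  dy/dx = -(∂F/∂x)/(∂F/∂y) = -(3x^2 + 6)/(-8y) = 3(x^2 + 2)/(8y)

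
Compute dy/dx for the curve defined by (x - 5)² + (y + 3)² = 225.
Take d/dx of both sides. Since y is implicitly a function of x, the chain rule attaches a y' = dy/dx factor whenever we differentiate through y.

Set F(x, y) = (left side) − (right side), so the curve is F = 0. Differentiating each term of F:
  d/dx[(x - 5)^2] = 2x - 10
  d/dx[(y + 3)^2] = 2·y'(y + 3)
  d/dx[-225] = 0

Collecting, the y'-free part is the partial derivative in x and the y' coefficient is the partial derivative in y:
  ∂F/∂x = 2x - 10
  ∂F/∂y = 2y + 6

so d/dx[F(x, y(x))] = ∂F/∂x + (∂F/∂y)·y' = 0. Rearranging,
  dy/dx = -(∂F/∂x)/(∂F/∂y) = -(2x - 10)/(2y + 6) = (5 - x)/(y + 3)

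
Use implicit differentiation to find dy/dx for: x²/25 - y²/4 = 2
Apply d/dx to both sides, remembering that y depends on x. Each occurrence of y therefore brings in a y' = dy/dx via the chain rule.

With F(x, y) equal to the left-hand side minus the right, differentiate F term by term:
  d/dx[x^2/25] = 2x/25
  d/dx[-y^2/4] = -y·y'/2
  d/dx[-2] = 0
Adding these up, d/dx[F] = 0 becomes
  (2x/25) + (-y/2)·y' = 0,
so isolating y',
  dy/dx = -(2x/25)/(-y/2) = 4x/(25y)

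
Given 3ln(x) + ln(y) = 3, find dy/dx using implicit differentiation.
Differentiate the relation implicitly: treat y = y(x) and apply the chain rule, so every y-derivative picks up a y' = dy/dx factor.

With everything moved to the left-hand side, differentiate term by term:
  d/dx[3ln(x)] = 3/x
  d/dx[ln(y)] = y'/y
  d/dx[-3] = 0

Separating the contributions that come from x directly and those that come through y:
  without y':      3/x
  multiplying y':  1/y

so (3/x) + (1/y)·y' = 0, and therefore
  dy/dx = -(3/x)/(1/y) = -3y/x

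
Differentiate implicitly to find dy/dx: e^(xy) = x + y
Apply d/dx to both sides, remembering that y depends on x. Each occurrence of y therefore brings in a y' = dy/dx via the chain rule.

With F(x, y) equal to the left-hand side minus the right, differentiate F term by term:
  d/dx[-x] = -1
  d/dx[-y] = -y'
  d/dx[e^(xy)] = (x·y' + y)·e^(xy)
Adding these up, d/dx[F] = 0 becomes
  (y·e^(xy) - 1) + (x·e^(xy) - 1)·y' = 0,
so isolating y',
  dy/dx = -(y·e^(xy) - 1)/(x·e^(xy) - 1) = (-y·e^(xy) + 1)/(x·e^(xy) - 1)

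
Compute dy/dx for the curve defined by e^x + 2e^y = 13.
Differentiate both sides with respect to x, treating y as y(x). By the chain rule, any term containing y contributes a factor of y' = dy/dx when we differentiate it.

Move every term to one side and write the relation as F(x, y) = 0. Term by term,
  d/dx[e^(x)] = e^(x)
  d/dx[2e^(y)] = 2·y'·e^(y)
  d/dx[-13] = 0

The pieces without y' make up ∂F/∂x and the coefficient of y' is ∂F/∂y:
  ∂F/∂x = e^(x),
  ∂F/∂y = 2e^(y).

Since d/dx[F] = ∂F/∂x + (∂F/∂y)·y' = 0, solve for y':
  (∂F/∂y)·y' = -∂F/∂x
  dy/dx = -(∂F/∂x)/(∂F/∂y) = -(e^(x))/(2e^(y)) = -e^(x - y)/2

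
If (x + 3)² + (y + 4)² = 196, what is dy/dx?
Apply d/dx to both sides, remembering that y depends on x. Each occurrence of y therefore brings in a y' = dy/dx via the chain rule.

With F(x, y) equal to the left-hand side minus the right, differentiate F term by term:
  d/dx[(x + 3)^2] = 2x + 6
  d/dx[(y + 4)^2] = 2·y'(y + 4)
  d/dx[-196] = 0
Adding these up, d/dx[F] = 0 becomes
  (2x + 6) + (2y + 8)·y' = 0,
so isolating y',
  dy/dx = -(2x + 6)/(2y + 8) = (-x - 3)/(y + 4)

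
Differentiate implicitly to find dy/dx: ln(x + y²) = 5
Differentiate the relation implicitly: treat y = y(x) and apply the chain rule, so every y-derivative picks up a y' = dy/dx factor.

With everything moved to the left-hand side, differentiate term by term:
  d/dx[ln(x + y^2)] = (2y·y' + 1)/(x + y^2)
  d/dx[-5] = 0

Separating the contributions that come from x directly and those that come through y:
  without y':      1/(x + y^2)
  multiplying y':  2y/(x + y^2)

so (1/(x + y^2)) + (2y/(x + y^2))·y' = 0, and therefore
  dy/dx = -(1/(x + y^2))/(2y/(x + y^2)) = -1/(2y)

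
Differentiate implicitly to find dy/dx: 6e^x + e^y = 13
Differentiate the relation implicitly: treat y = y(x) and apply the chain rule, so every y-derivative picks up a y' = dy/dx factor.

With everything moved to the left-hand side, differentiate term by term:
  d/dx[6e^(x)] = 6e^(x)
  d/dx[e^(y)] = y'·e^(y)
  d/dx[-13] = 0

Separating the contributions that come from x directly and those that come through y:
  without y':      6e^(x)
  multiplying y':  e^(y)

so (6e^(x)) + (e^(y))·y' = 0, and therefore
  dy/dx = -(6e^(x))/(e^(y)) = -6e^(x - y)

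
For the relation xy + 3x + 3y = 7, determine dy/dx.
Differentiate the relation implicitly: treat y = y(x) and apply the chain rule, so every y-derivative picks up a y' = dy/dx factor.

With everything moved to the left-hand side, differentiate term by term:
  d/dx[xy] = x·y' + y
  d/dx[3x] = 3
  d/dx[3y] = 3·y'
  d/dx[-7] = 0

Separating the contributions that come from x directly and those that come through y:
  without y':      y + 3
  multiplying y':  x + 3

so (y + 3) + (x + 3)·y' = 0, and therefore
  dy/dx = -(y + 3)/(x + 3) = (-y - 3)/(x + 3)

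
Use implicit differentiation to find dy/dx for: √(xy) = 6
Differentiate both sides with respect to x, treating y as y(x). By the chain rule, any term containing y contributes a factor of y' = dy/dx when we differentiate it.

Move every term to one side and write the relation as F(x, y) = 0. Term by term,
  d/dx[√(xy)] = √(xy)(x·y'/2 + y/2)/(xy)
  d/dx[-6] = 0

The pieces without y' make up ∂F/∂x and the coefficient of y' is ∂F/∂y:
  ∂F/∂x = √(xy)/(2x),
  ∂F/∂y = √(xy)/(2y).

Since d/dx[F] = ∂F/∂x + (∂F/∂y)·y' = 0, solve for y':
  (∂F/∂y)·y' = -∂F/∂x
  dy/dx = -(∂F/∂x)/(∂F/∂y) = -(√(xy)/(2x))/(√(xy)/(2y)) = -y/x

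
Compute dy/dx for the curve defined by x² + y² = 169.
Apply d/dx to both sides, remembering that y depends on x. Each occurrence of y therefore brings in a y' = dy/dx via the chain rule.

With F(x, y) equal to the left-hand side minus the right, differentiate F term by term:
  d/dx[x^2] = 2x
  d/dx[y^2] = 2y·y'
  d/dx[-169] = 0
Adding these up, d/dx[F] = 0 becomes
  (2x) + (2y)·y' = 0,
so isolating y',
  dy/dx = -(2x)/(2y) = -x/y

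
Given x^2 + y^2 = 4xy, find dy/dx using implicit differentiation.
Apply d/dx to both sides, remembering that y depends on x. Each occurrence of y therefore brings in a y' = dy/dx via the chain rule.

With F(x, y) equal to the left-hand side minus the right, differentiate F term by term:
  d/dx[x^2] = 2x
  d/dx[-4xy] = -4x·y' - 4y
  d/dx[y^2] = 2y·y'
Adding these up, d/dx[F] = 0 becomes
  (2x - 4y) + (-4x + 2y)·y' = 0,
so isolating y',
  dy/dx = -(2x - 4y)/(-4x + 2y) = (x - 2y)/(2x - y)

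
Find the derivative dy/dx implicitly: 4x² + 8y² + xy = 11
Apply d/dx to both sides, remembering that y depends on x. Each occurrence of y therefore brings in a y' = dy/dx via the chain rule.

With F(x, y) equal to the left-hand side minus the right, differentiate F term by term:
  d/dx[4x^2] = 8x
  d/dx[xy] = x·y' + y
  d/dx[8y^2] = 16y·y'
  d/dx[-11] = 0
Adding these up, d/dx[F] = 0 becomes
  (8x + y) + (x + 16y)·y' = 0,
so isolating y',
  dy/dx = -(8x + y)/(x + 16y) = (-8x - y)/(x + 16y)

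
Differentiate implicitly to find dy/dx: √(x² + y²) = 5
Apply d/dx to both sides, remembering that y depends on x. Each occurrence of y therefore brings in a y' = dy/dx via the chain rule.

With F(x, y) equal to the left-hand side minus the right, differentiate F term by term:
  d/dx[√(x^2 + y^2)] = (x + y·y')/√(x^2 + y^2)
  d/dx[-5] = 0
Adding these up, d/dx[F] = 0 becomes
  (x/√(x^2 + y^2)) + (y/√(x^2 + y^2))·y' = 0,
so isolating y',
  dy/dx = -(x/√(x^2 + y^2))/(y/√(x^2 + y^2)) = -x/y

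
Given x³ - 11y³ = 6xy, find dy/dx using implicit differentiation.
Apply d/dx to both sides, remembering that y depends on x. Each occurrence of y therefore brings in a y' = dy/dx via the chain rule.

With F(x, y) equal to the left-hand side minus the right, differentiate F term by term:
  d/dx[x^3] = 3x^2
  d/dx[-6xy] = -6x·y' - 6y
  d/dx[-11y^3] = -33y^2·y'
Adding these up, d/dx[F] = 0 becomes
  (3x^2 - 6y) + (-6x - 33y^2)·y' = 0,
so isolating y',
  dy/dx = -(3x^2 - 6y)/(-6x - 33y^2) = (x^2 - 2y)/(2x + 11y^2)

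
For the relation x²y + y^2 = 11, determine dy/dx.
Take d/dx of both sides. Since y is implicitly a function of x, the chain rule attaches a y' = dy/dx factor whenever we differentiate through y.

Set F(x, y) = (left side) − (right side), so the curve is F = 0. Differentiating each term of F:
  d/dx[x^2y] = x^2·y' + 2xy
  d/dx[y^2] = 2y·y'
  d/dx[-11] = 0

Collecting, the y'-free part is the partial derivative in x and the y' coefficient is the partial derivative in y:
  ∂F/∂x = 2xy
  ∂F/∂y = x^2 + 2y

so d/dx[F(x, y(x))] = ∂F/∂x + (∂F/∂y)·y' = 0. Rearranging,
  dy/dx = -(∂F/∂x)/(∂F/∂y) = -(2xy)/(x^2 + 2y) = -2xy/(x^2 + 2y)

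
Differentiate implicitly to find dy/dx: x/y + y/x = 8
Take d/dx of both sides. Since y is implicitly a function of x, the chain rule attaches a y' = dy/dx factor whenever we differentiate through y.

Set F(x, y) = (left side) − (right side), so the curve is F = 0. Differentiating each term of F:
  d/dx[x/y] = -x·y'/y^2 + 1/y
  d/dx[y/x] = y'/x - y/x^2
  d/dx[-8] = 0

Collecting, the y'-free part is the partial derivative in x and the y' coefficient is the partial derivative in y:
  ∂F/∂x = 1/y - y/x^2
  ∂F/∂y = -x/y^2 + 1/x

so d/dx[F(x, y(x))] = ∂F/∂x + (∂F/∂y)·y' = 0. Rearranging,
  dy/dx = -(∂F/∂x)/(∂F/∂y) = -(1/y - y/x^2)/(-x/y^2 + 1/x)
        = -((x - y)(x + y)/(x^2y))/(-(x - y)(x + y)/(xy^2)) = y/x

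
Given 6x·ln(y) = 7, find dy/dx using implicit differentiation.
Differentiate both sides with respect to x, treating y as y(x). By the chain rule, any term containing y contributes a factor of y' = dy/dx when we differentiate it.

Move every term to one side and write the relation as F(x, y) = 0. Term by term,
  d/dx[6x·ln(y)] = 6x·y'/y + 6ln(y)
  d/dx[-7] = 0

The pieces without y' make up ∂F/∂x and the coefficient of y' is ∂F/∂y:
  ∂F/∂x = 6ln(y),
  ∂F/∂y = 6x/y.

Since d/dx[F] = ∂F/∂x + (∂F/∂y)·y' = 0, solve for y':
  (∂F/∂y)·y' = -∂F/∂x
  dy/dx = -(∂F/∂x)/(∂F/∂y) = -(6ln(y))/(6x/y) = -y·ln(y)/x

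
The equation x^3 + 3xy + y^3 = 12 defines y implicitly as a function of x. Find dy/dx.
Differentiate the relation implicitly: treat y = y(x) and apply the chain rule, so every y-derivative picks up a y' = dy/dx factor.

With everything moved to the left-hand side, differentiate term by term:
  d/dx[x^3] = 3x^2
  d/dx[3xy] = 3x·y' + 3y
  d/dx[y^3] = 3y^2·y'
  d/dx[-12] = 0

Separating the contributions that come from x directly and those that come through y:
  without y':      3x^2 + 3y
  multiplying y':  3x + 3y^2

so (3x^2 + 3y) + (3x + 3y^2)·y' = 0, and therefore
  dy/dx = -(3x^2 + 3y)/(3x + 3y^2) = (-x^2 - y)/(x + y^2)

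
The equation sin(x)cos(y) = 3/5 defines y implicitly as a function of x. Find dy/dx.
Take d/dx of both sides. Since y is implicitly a function of x, the chain rule attaches a y' = dy/dx factor whenever we differentiate through y.

Set F(x, y) = (left side) − (right side), so the curve is F = 0. Differentiating each term of F:
  d/dx[sin(x)·cos(y)] = -y'·sin(x)·sin(y) + cos(x)·cos(y)
  d/dx[-3/5] = 0

Collecting, the y'-free part is the partial derivative in x and the y' coefficient is the partial derivative in y:
  ∂F/∂x = cos(x)·cos(y)
  ∂F/∂y = -sin(x)·sin(y)

so d/dx[F(x, y(x))] = ∂F/∂x + (∂F/∂y)·y' = 0. Rearranging,
  dy/dx = -(∂F/∂x)/(∂F/∂y) = -(cos(x)·cos(y))/(-sin(x)·sin(y)) = 1/(tan(x)·tan(y))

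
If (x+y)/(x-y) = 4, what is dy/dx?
Apply d/dx to both sides, remembering that y depends on x. Each occurrence of y therefore brings in a y' = dy/dx via the chain rule.

With F(x, y) equal to the left-hand side minus the right, differentiate F term by term:
  d/dx[(x + y)/(x - y)] = (y' + 1)/(x - y) + (x + y)(y' - 1)/(x - y)^2
  d/dx[-4] = 0
Adding these up, d/dx[F] = 0 becomes
  (1/(x - y) - (x + y)/(x - y)^2) + (1/(x - y) + (x + y)/(x - y)^2)·y' = 0,
so isolating y',
  dy/dx = -(1/(x - y) - (x + y)/(x - y)^2)/(1/(x - y) + (x + y)/(x - y)^2)
        = -(-2y/(x - y)^2)/(2x/(x - y)^2) = y/x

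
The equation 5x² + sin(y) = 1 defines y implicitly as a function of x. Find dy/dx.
Apply d/dx to both sides, remembering that y depends on x. Each occurrence of y therefore brings in a y' = dy/dx via the chain rule.

With F(x, y) equal to the left-hand side minus the right, differentiate F term by term:
  d/dx[5x^2] = 10x
  d/dx[sin(y)] = y'·cos(y)
  d/dx[-1] = 0
Adding these up, d/dx[F] = 0 becomes
  (10x) + (cos(y))·y' = 0,
so isolating y',
  dy/dx = -(10x)/(cos(y)) = -10x/cos(y)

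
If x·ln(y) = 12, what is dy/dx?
Differentiate both sides with respect to x, treating y as y(x). By the chain rule, any term containing y contributes a factor of y' = dy/dx when we differentiate it.

Move every term to one side and write the relation as F(x, y) = 0. Term by term,
  d/dx[x·ln(y)] = x·y'/y + ln(y)
  d/dx[-12] = 0

The pieces without y' make up ∂F/∂x and the coefficient of y' is ∂F/∂y:
  ∂F/∂x = ln(y),
  ∂F/∂y = x/y.

Since d/dx[F] = ∂F/∂x + (∂F/∂y)·y' = 0, solve for y':
  (∂F/∂y)·y' = -∂F/∂x
  dy/dx = -(∂F/∂x)/(∂F/∂y) = -(ln(y))/(x/y) = -y·ln(y)/x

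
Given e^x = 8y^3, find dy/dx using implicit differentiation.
Take d/dx of both sides. Since y is implicitly a function of x, the chain rule attaches a y' = dy/dx factor whenever we differentiate through y.

Set F(x, y) = (left side) − (right side), so the curve is F = 0. Differentiating each term of F:
  d/dx[-8y^3] = -24y^2·y'
  d/dx[e^(x)] = e^(x)

Collecting, the y'-free part is the partial derivative in x and the y' coefficient is the partial derivative in y:
  ∂F/∂x = e^(x)
  ∂F/∂y = -24y^2

so d/dx[F(x, y(x))] = ∂F/∂x + (∂F/∂y)·y' = 0. Rearranging,
  dy/dx = -(∂F/∂x)/(∂F/∂y) = -(e^(x))/(-24y^2) = e^(x)/(24y^2)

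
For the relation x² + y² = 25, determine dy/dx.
Take d/dx of both sides. Since y is implicitly a function of x, the chain rule attaches a y' = dy/dx factor whenever we differentiate through y.

Set F(x, y) = (left side) − (right side), so the curve is F = 0. Differentiating each term of F:
  d/dx[x^2] = 2x
  d/dx[y^2] = 2y·y'
  d/dx[-25] = 0

Collecting, the y'-free part is the partial derivative in x and the y' coefficient is the partial derivative in y:
  ∂F/∂x = 2x
  ∂F/∂y = 2y

so d/dx[F(x, y(x))] = ∂F/∂x + (∂F/∂y)·y' = 0. Rearranging,
  dy/dx = -(∂F/∂x)/(∂F/∂y) = -(2x)/(2y) = -x/y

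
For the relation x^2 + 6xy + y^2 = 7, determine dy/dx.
Apply d/dx to both sides, remembering that y depends on x. Each occurrence of y therefore brings in a y' = dy/dx via the chain rule.

With F(x, y) equal to the left-hand side minus the right, differentiate F term by term:
  d/dx[x^2] = 2x
  d/dx[6xy] = 6x·y' + 6y
  d/dx[y^2] = 2y·y'
  d/dx[-7] = 0
Adding these up, d/dx[F] = 0 becomes
  (2x + 6y) + (6x + 2y)·y' = 0,
so isolating y',
  dy/dx = -(2x + 6y)/(6x + 2y) = (-x - 3y)/(3x + y)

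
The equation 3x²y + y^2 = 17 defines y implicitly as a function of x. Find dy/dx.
Differentiate the relation implicitly: treat y = y(x) and apply the chain rule, so every y-derivative picks up a y' = dy/dx factor.

With everything moved to the left-hand side, differentiate term by term:
  d/dx[3x^2y] = 3x^2·y' + 6xy
  d/dx[y^2] = 2y·y'
  d/dx[-17] = 0

Separating the contributions that come from x directly and those that come through y:
  without y':      6xy
  multiplying y':  3x^2 + 2y

so (6xy) + (3x^2 + 2y)·y' = 0, and therefore
  dy/dx = -(6xy)/(3x^2 + 2y) = -6xy/(3x^2 + 2y)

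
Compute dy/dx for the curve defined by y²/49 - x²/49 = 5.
Apply d/dx to both sides, remembering that y depends on x. Each occurrence of y therefore brings in a y' = dy/dx via the chain rule.

With F(x, y) equal to the left-hand side minus the right, differentiate F term by term:
  d/dx[-x^2/49] = -2x/49
  d/dx[y^2/49] = 2y·y'/49
  d/dx[-5] = 0
Adding these up, d/dx[F] = 0 becomes
  (-2x/49) + (2y/49)·y' = 0,
so isolating y',
  dy/dx = -(-2x/49)/(2y/49) = x/y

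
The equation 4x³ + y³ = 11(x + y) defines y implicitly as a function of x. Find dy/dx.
Take d/dx of both sides. Since y is implicitly a function of x, the chain rule attaches a y' = dy/dx factor whenever we differentiate through y.

Set F(x, y) = (left side) − (right side), so the curve is F = 0. Differentiating each term of F:
  d/dx[4x^3] = 12x^2
  d/dx[-11x] = -11
  d/dx[y^3] = 3y^2·y'
  d/dx[-11y] = -11·y'

Collecting, the y'-free part is the partial derivative in x and the y' coefficient is the partial derivative in y:
  ∂F/∂x = 12x^2 - 11
  ∂F/∂y = 3y^2 - 11

so d/dx[F(x, y(x))] = ∂F/∂x + (∂F/∂y)·y' = 0. Rearranging,
  dy/dx = -(∂F/∂x)/(∂F/∂y) = -(12x^2 - 11)/(3y^2 - 11) = (11 - 12x^2)/(3y^2 - 11)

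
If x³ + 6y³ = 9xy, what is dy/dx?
Take d/dx of both sides. Since y is implicitly a function of x, the chain rule attaches a y' = dy/dx factor whenever we differentiate through y.

Set F(x, y) = (left side) − (right side), so the curve is F = 0. Differentiating each term of F:
  d/dx[x^3] = 3x^2
  d/dx[-9xy] = -9x·y' - 9y
  d/dx[6y^3] = 18y^2·y'

Collecting, the y'-free part is the partial derivative in x and the y' coefficient is the partial derivative in y:
  ∂F/∂x = 3x^2 - 9y
  ∂F/∂y = -9x + 18y^2

so d/dx[F(x, y(x))] = ∂F/∂x + (∂F/∂y)·y' = 0. Rearranging,
  dy/dx = -(∂F/∂x)/(∂F/∂y) = -(3x^2 - 9y)/(-9x + 18y^2) = (x^2/3 - y)/(x - 2y^2)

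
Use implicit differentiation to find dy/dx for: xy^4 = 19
Take d/dx of both sides. Since y is implicitly a function of x, the chain rule attaches a y' = dy/dx factor whenever we differentiate through y.

Set F(x, y) = (left side) − (right side), so the curve is F = 0. Differentiating each term of F:
  d/dx[xy^4] = 4xy^3·y' + y^4
  d/dx[-19] = 0

Collecting, the y'-free part is the partial derivative in x and the y' coefficient is the partial derivative in y:
  ∂F/∂x = y^4
  ∂F/∂y = 4xy^3

so d/dx[F(x, y(x))] = ∂F/∂x + (∂F/∂y)·y' = 0. Rearranging,
  dy/dx = -(∂F/∂x)/(∂F/∂y) = -(y^4)/(4xy^3) = -y/(4x)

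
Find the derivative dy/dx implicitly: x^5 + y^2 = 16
Differentiate the relation implicitly: treat y = y(x) and apply the chain rule, so every y-derivative picks up a y' = dy/dx factor.

With everything moved to the left-hand side, differentiate term by term:
  d/dx[x^5] = 5x^4
  d/dx[y^2] = 2y·y'
  d/dx[-16] = 0

Separating the contributions that come from x directly and those that come through y:
  without y':      5x^4
  multiplying y':  2y

so (5x^4) + (2y)·y' = 0, and therefore
  dy/dx = -(5x^4)/(2y) = -5x^4/(2y)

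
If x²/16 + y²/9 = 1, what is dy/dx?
Take d/dx of both sides. Since y is implicitly a function of x, the chain rule attaches a y' = dy/dx factor whenever we differentiate through y.

Set F(x, y) = (left side) − (right side), so the curve is F = 0. Differentiating each term of F:
  d/dx[x^2/16] = x/8
  d/dx[y^2/9] = 2y·y'/9
  d/dx[-1] = 0

Collecting, the y'-free part is the partial derivative in x and the y' coefficient is the partial derivative in y:
  ∂F/∂x = x/8
  ∂F/∂y = 2y/9

so d/dx[F(x, y(x))] = ∂F/∂x + (∂F/∂y)·y' = 0. Rearranging,
  dy/dx = -(∂F/∂x)/(∂F/∂y) = -(x/8)/(2y/9) = -9x/(16y)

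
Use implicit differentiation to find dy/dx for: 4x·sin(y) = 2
Differentiate the relation implicitly: treat y = y(x) and apply the chain rule, so every y-derivative picks up a y' = dy/dx factor.

With everything moved to the left-hand side, differentiate term by term:
  d/dx[4x·sin(y)] = 4x·y'·cos(y) + 4sin(y)
  d/dx[-2] = 0

Separating the contributions that come from x directly and those that come through y:
  without y':      4sin(y)
  multiplying y':  4x·cos(y)

so (4sin(y)) + (4x·cos(y))·y' = 0, and therefore
  dy/dx = -(4sin(y))/(4x·cos(y)) = -tan(y)/x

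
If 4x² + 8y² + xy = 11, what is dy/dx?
Differentiate the relation implicitly: treat y = y(x) and apply the chain rule, so every y-derivative picks up a y' = dy/dx factor.

With everything moved to the left-hand side, differentiate term by term:
  d/dx[4x^2] = 8x
  d/dx[xy] = x·y' + y
  d/dx[8y^2] = 16y·y'
  d/dx[-11] = 0

Separating the contributions that come from x directly and those that come through y:
  without y':      8x + y
  multiplying y':  x + 16y

so (8x + y) + (x + 16y)·y' = 0, and therefore
  dy/dx = -(8x + y)/(x + 16y) = (-8x - y)/(x + 16y)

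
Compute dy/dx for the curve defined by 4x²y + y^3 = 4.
Apply d/dx to both sides, remembering that y depends on x. Each occurrence of y therefore brings in a y' = dy/dx via the chain rule.

With F(x, y) equal to the left-hand side minus the right, differentiate F term by term:
  d/dx[4x^2y] = 4x^2·y' + 8xy
  d/dx[y^3] = 3y^2·y'
  d/dx[-4] = 0
Adding these up, d/dx[F] = 0 becomes
  (8xy) + (4x^2 + 3y^2)·y' = 0,
so isolating y',
  dy/dx = -(8xy)/(4x^2 + 3y^2) = -8xy/(4x^2 + 3y^2)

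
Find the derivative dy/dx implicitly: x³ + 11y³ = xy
Differentiate both sides with respect to x, treating y as y(x). By the chain rule, any term containing y contributes a factor of y' = dy/dx when we differentiate it.

Move every term to one side and write the relation as F(x, y) = 0. Term by term,
  d/dx[x^3] = 3x^2
  d/dx[-xy] = -x·y' - y
  d/dx[11y^3] = 33y^2·y'

The pieces without y' make up ∂F/∂x and the coefficient of y' is ∂F/∂y:
  ∂F/∂x = 3x^2 - y,
  ∂F/∂y = -x + 33y^2.

Since d/dx[F] = ∂F/∂x + (∂F/∂y)·y' = 0, solve for y':
  (∂F/∂y)·y' = -∂F/∂x
  dy/dx = -(∂F/∂x)/(∂F/∂y) = -(3x^2 - y)/(-x + 33y^2) = (3x^2 - y)/(x - 33y^2)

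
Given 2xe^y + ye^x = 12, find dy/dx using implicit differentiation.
Differentiate both sides with respect to x, treating y as y(x). By the chain rule, any term containing y contributes a factor of y' = dy/dx when we differentiate it.

Move every term to one side and write the relation as F(x, y) = 0. Term by term,
  d/dx[2x·e^(y)] = 2x·y'·e^(y) + 2e^(y)
  d/dx[y·e^(x)] = y·e^(x) + y'·e^(x)
  d/dx[-12] = 0

The pieces without y' make up ∂F/∂x and the coefficient of y' is ∂F/∂y:
  ∂F/∂x = y·e^(x) + 2e^(y),
  ∂F/∂y = 2x·e^(y) + e^(x).

Since d/dx[F] = ∂F/∂x + (∂F/∂y)·y' = 0, solve for y':
  (∂F/∂y)·y' = -∂F/∂x
  dy/dx = -(∂F/∂x)/(∂F/∂y) = -(y·e^(x) + 2e^(y))/(2x·e^(y) + e^(x)) = (-y·e^(x) - 2e^(y))/(2x·e^(y) + e^(x))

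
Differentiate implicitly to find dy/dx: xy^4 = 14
Apply d/dx to both sides, remembering that y depends on x. Each occurrence of y therefore brings in a y' = dy/dx via the chain rule.

With F(x, y) equal to the left-hand side minus the right, differentiate F term by term:
  d/dx[xy^4] = 4xy^3·y' + y^4
  d/dx[-14] = 0
Adding these up, d/dx[F] = 0 becomes
  (y^4) + (4xy^3)·y' = 0,
so isolating y',
  dy/dx = -(y^4)/(4xy^3) = -y/(4x)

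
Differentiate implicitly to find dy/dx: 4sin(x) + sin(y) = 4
Differentiate the relation implicitly: treat y = y(x) and apply the chain rule, so every y-derivative picks up a y' = dy/dx factor.

With everything moved to the left-hand side, differentiate term by term:
  d/dx[4sin(x)] = 4cos(x)
  d/dx[sin(y)] = y'·cos(y)
  d/dx[-4] = 0

Separating the contributions that come from x directly and those that come through y:
  without y':      4cos(x)
  multiplying y':  cos(y)

so (4cos(x)) + (cos(y))·y' = 0, and therefore
  dy/dx = -(4cos(x))/(cos(y)) = -4cos(x)/cos(y)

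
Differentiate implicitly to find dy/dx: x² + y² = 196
Take d/dx of both sides. Since y is implicitly a function of x, the chain rule attaches a y' = dy/dx factor whenever we differentiate through y.

Set F(x, y) = (left side) − (right side), so the curve is F = 0. Differentiating each term of F:
  d/dx[x^2] = 2x
  d/dx[y^2] = 2y·y'
  d/dx[-196] = 0

Collecting, the y'-free part is the partial derivative in x and the y' coefficient is the partial derivative in y:
  ∂F/∂x = 2x
  ∂F/∂y = 2y

so d/dx[F(x, y(x))] = ∂F/∂x + (∂F/∂y)·y' = 0. Rearranging,
  dy/dx = -(∂F/∂x)/(∂F/∂y) = -(2x)/(2y) = -x/y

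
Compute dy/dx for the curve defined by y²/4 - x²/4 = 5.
Take d/dx of both sides. Since y is implicitly a function of x, the chain rule attaches a y' = dy/dx factor whenever we differentiate through y.

Set F(x, y) = (left side) − (right side), so the curve is F = 0. Differentiating each term of F:
  d/dx[-x^2/4] = -x/2
  d/dx[y^2/4] = y·y'/2
  d/dx[-5] = 0

Collecting, the y'-free part is the partial derivative in x and the y' coefficient is the partial derivative in y:
  ∂F/∂x = -x/2
  ∂F/∂y = y/2

so d/dx[F(x, y(x))] = ∂F/∂x + (∂F/∂y)·y' = 0. Rearranging,
  dy/dx = -(∂F/∂x)/(∂F/∂y) = -(-x/2)/(y/2) = x/y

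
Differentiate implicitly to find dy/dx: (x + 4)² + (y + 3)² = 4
Take d/dx of both sides. Since y is implicitly a function of x, the chain rule attaches a y' = dy/dx factor whenever we differentiate through y.

Set F(x, y) = (left side) − (right side), so the curve is F = 0. Differentiating each term of F:
  d/dx[(x + 4)^2] = 2x + 8
  d/dx[(y + 3)^2] = 2·y'(y + 3)
  d/dx[-4] = 0

Collecting, the y'-free part is the partial derivative in x and the y' coefficient is the partial derivative in y:
  ∂F/∂x = 2x + 8
  ∂F/∂y = 2y + 6

so d/dx[F(x, y(x))] = ∂F/∂x + (∂F/∂y)·y' = 0. Rearranging,
  dy/dx = -(∂F/∂x)/(∂F/∂y) = -(2x + 8)/(2y + 6) = (-x - 4)/(y + 3)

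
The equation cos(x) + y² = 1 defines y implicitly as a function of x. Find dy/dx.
Differentiate the relation implicitly: treat y = y(x) and apply the chain rule, so every y-derivative picks up a y' = dy/dx factor.

With everything moved to the left-hand side, differentiate term by term:
  d/dx[y^2] = 2y·y'
  d/dx[cos(x)] = -sin(x)
  d/dx[-1] = 0

Separating the contributions that come from x directly and those that come through y:
  without y':      -sin(x)
  multiplying y':  2y

so (-sin(x)) + (2y)·y' = 0, and therefore
  dy/dx = -(-sin(x))/(2y) = sin(x)/(2y)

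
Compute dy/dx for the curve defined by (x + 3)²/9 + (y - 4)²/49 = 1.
Apply d/dx to both sides, remembering that y depends on x. Each occurrence of y therefore brings in a y' = dy/dx via the chain rule.

With F(x, y) equal to the left-hand side minus the right, differentiate F term by term:
  d/dx[(x + 3)^2/9] = 2x/9 + 2/3
  d/dx[(y - 4)^2/49] = 2·y'(y - 4)/49
  d/dx[-1] = 0
Adding these up, d/dx[F] = 0 becomes
  (2x/9 + 2/3) + (2y/49 - 8/49)·y' = 0,
so isolating y',
  dy/dx = -(2x/9 + 2/3)/(2y/49 - 8/49)
        = -(2(x + 3)/9)/(2(y - 4)/49) = 49(-x - 3)/(9(y - 4))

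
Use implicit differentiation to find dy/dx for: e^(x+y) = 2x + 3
Apply d/dx to both sides, remembering that y depends on x. Each occurrence of y therefore brings in a y' = dy/dx via the chain rule.

With F(x, y) equal to the left-hand side minus the right, differentiate F term by term:
  d/dx[-2x] = -2
  d/dx[e^(x + y)] = (y' + 1)·e^(x + y)
  d/dx[-3] = 0
Adding these up, d/dx[F] = 0 becomes
  (e^(x + y) - 2) + (e^(x + y))·y' = 0,
so isolating y',
  dy/dx = -(e^(x + y) - 2)/(e^(x + y)) = 2e^(-x - y) - 1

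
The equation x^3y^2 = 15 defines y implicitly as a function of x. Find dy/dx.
Differentiate the relation implicitly: treat y = y(x) and apply the chain rule, so every y-derivative picks up a y' = dy/dx factor.

With everything moved to the left-hand side, differentiate term by term:
  d/dx[x^3y^2] = 2x^3y·y' + 3x^2y^2
  d/dx[-15] = 0

Separating the contributions that come from x directly and those that come through y:
  without y':      3x^2y^2
  multiplying y':  2x^3y

so (3x^2y^2) + (2x^3y)·y' = 0, and therefore
  dy/dx = -(3x^2y^2)/(2x^3y) = -3y/(2x)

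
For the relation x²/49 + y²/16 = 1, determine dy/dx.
Apply d/dx to both sides, remembering that y depends on x. Each occurrence of y therefore brings in a y' = dy/dx via the chain rule.

With F(x, y) equal to the left-hand side minus the right, differentiate F term by term:
  d/dx[x^2/49] = 2x/49
  d/dx[y^2/16] = y·y'/8
  d/dx[-1] = 0
Adding these up, d/dx[F] = 0 becomes
  (2x/49) + (y/8)·y' = 0,
so isolating y',
  dy/dx = -(2x/49)/(y/8) = -16x/(49y)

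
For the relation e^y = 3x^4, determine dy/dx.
Differentiate both sides with respect to x, treating y as y(x). By the chain rule, any term containing y contributes a factor of y' = dy/dx when we differentiate it.

Move every term to one side and write the relation as F(x, y) = 0. Term by term,
  d/dx[-3x^4] = -12x^3
  d/dx[e^(y)] = y'·e^(y)

The pieces without y' make up ∂F/∂x and the coefficient of y' is ∂F/∂y:
  ∂F/∂x = -12x^3,
  ∂F/∂y = e^(y).

Since d/dx[F] = ∂F/∂x + (∂F/∂y)·y' = 0, solve for y':
  (∂F/∂y)·y' = -∂F/∂x
  dy/dx = -(∂F/∂x)/(∂F/∂y) = -(-12x^3)/(e^(y)) = 12x^3e^(-y)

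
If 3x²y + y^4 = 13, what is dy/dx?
Take d/dx of both sides. Since y is implicitly a function of x, the chain rule attaches a y' = dy/dx factor whenever we differentiate through y.

Set F(x, y) = (left side) − (right side), so the curve is F = 0. Differentiating each term of F:
  d/dx[3x^2y] = 3x^2·y' + 6xy
  d/dx[y^4] = 4y^3·y'
  d/dx[-13] = 0

Collecting, the y'-free part is the partial derivative in x and the y' coefficient is the partial derivative in y:
  ∂F/∂x = 6xy
  ∂F/∂y = 3x^2 + 4y^3

so d/dx[F(x, y(x))] = ∂F/∂x + (∂F/∂y)·y' = 0. Rearranging,
  dy/dx = -(∂F/∂x)/(∂F/∂y) = -(6xy)/(3x^2 + 4y^3) = -6xy/(3x^2 + 4y^3)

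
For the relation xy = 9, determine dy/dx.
Take d/dx of both sides. Since y is implicitly a function of x, the chain rule attaches a y' = dy/dx factor whenever we differentiate through y.

Set F(x, y) = (left side) − (right side), so the curve is F = 0. Differentiating each term of F:
  d/dx[xy] = x·y' + y
  d/dx[-9] = 0

Collecting, the y'-free part is the partial derivative in x and the y' coefficient is the partial derivative in y:
  ∂F/∂x = y
  ∂F/∂y = x

so d/dx[F(x, y(x))] = ∂F/∂x + (∂F/∂y)·y' = 0. Rearranging,
  dy/dx = -(∂F/∂x)/(∂F/∂y) = -(y)/(x) = -y/x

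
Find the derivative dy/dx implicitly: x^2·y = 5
Differentiate both sides with respect to x, treating y as y(x). By the chain rule, any term containing y contributes a factor of y' = dy/dx when we differentiate it.

Move every term to one side and write the relation as F(x, y) = 0. Term by term,
  d/dx[x^2y] = x^2·y' + 2xy
  d/dx[-5] = 0

The pieces without y' make up ∂F/∂x and the coefficient of y' is ∂F/∂y:
  ∂F/∂x = 2xy,
  ∂F/∂y = x^2.

Since d/dx[F] = ∂F/∂x + (∂F/∂y)·y' = 0, solve for y':
  (∂F/∂y)·y' = -∂F/∂x
  dy/dx = -(∂F/∂x)/(∂F/∂y) = -(2xy)/(x^2) = -2y/x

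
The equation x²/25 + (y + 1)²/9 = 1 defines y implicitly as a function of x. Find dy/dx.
Apply d/dx to both sides, remembering that y depends on x. Each occurrence of y therefore brings in a y' = dy/dx via the chain rule.

With F(x, y) equal to the left-hand side minus the right, differentiate F term by term:
  d/dx[x^2/25] = 2x/25
  d/dx[(y + 1)^2/9] = 2·y'(y + 1)/9
  d/dx[-1] = 0
Adding these up, d/dx[F] = 0 becomes
  (2x/25) + (2y/9 + 2/9)·y' = 0,
so isolating y',
  dy/dx = -(2x/25)/(2y/9 + 2/9)
        = -(2x/25)/(2(y + 1)/9) = -9x/(25y + 25)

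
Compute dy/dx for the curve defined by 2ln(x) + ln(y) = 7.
Differentiate both sides with respect to x, treating y as y(x). By the chain rule, any term containing y contributes a factor of y' = dy/dx when we differentiate it.

Move every term to one side and write the relation as F(x, y) = 0. Term by term,
  d/dx[2ln(x)] = 2/x
  d/dx[ln(y)] = y'/y
  d/dx[-7] = 0

The pieces without y' make up ∂F/∂x and the coefficient of y' is ∂F/∂y:
  ∂F/∂x = 2/x,
  ∂F/∂y = 1/y.

Since d/dx[F] = ∂F/∂x + (∂F/∂y)·y' = 0, solve for y':
  (∂F/∂y)·y' = -∂F/∂x
  dy/dx = -(∂F/∂x)/(∂F/∂y) = -(2/x)/(1/y) = -2y/x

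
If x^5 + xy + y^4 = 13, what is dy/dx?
Differentiate both sides with respect to x, treating y as y(x). By the chain rule, any term containing y contributes a factor of y' = dy/dx when we differentiate it.

Move every term to one side and write the relation as F(x, y) = 0. Term by term,
  d/dx[x^5] = 5x^4
  d/dx[xy] = x·y' + y
  d/dx[y^4] = 4y^3·y'
  d/dx[-13] = 0

The pieces without y' make up ∂F/∂x and the coefficient of y' is ∂F/∂y:
  ∂F/∂x = 5x^4 + y,
  ∂F/∂y = x + 4y^3.

Since d/dx[F] = ∂F/∂x + (∂F/∂y)·y' = 0, solve for y':
  (∂F/∂y)·y' = -∂F/∂x
  dy/dx = -(∂F/∂x)/(∂F/∂y) = -(5x^4 + y)/(x + 4y^3) = (-5x^4 - y)/(x + 4y^3)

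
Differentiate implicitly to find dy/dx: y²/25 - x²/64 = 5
Differentiate the relation implicitly: treat y = y(x) and apply the chain rule, so every y-derivative picks up a y' = dy/dx factor.

With everything moved to the left-hand side, differentiate term by term:
  d/dx[-x^2/64] = -x/32
  d/dx[y^2/25] = 2y·y'/25
  d/dx[-5] = 0

Separating the contributions that come from x directly and those that come through y:
  without y':      -x/32
  multiplying y':  2y/25

so (-x/32) + (2y/25)·y' = 0, and therefore
  dy/dx = -(-x/32)/(2y/25) = 25x/(64y)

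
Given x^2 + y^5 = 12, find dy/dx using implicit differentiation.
Take d/dx of both sides. Since y is implicitly a function of x, the chain rule attaches a y' = dy/dx factor whenever we differentiate through y.

Set F(x, y) = (left side) − (right side), so the curve is F = 0. Differentiating each term of F:
  d/dx[x^2] = 2x
  d/dx[y^5] = 5y^4·y'
  d/dx[-12] = 0

Collecting, the y'-free part is the partial derivative in x and the y' coefficient is the partial derivative in y:
  ∂F/∂x = 2x
  ∂F/∂y = 5y^4

so d/dx[F(x, y(x))] = ∂F/∂x + (∂F/∂y)·y' = 0. Rearranging,
  dy/dx = -(∂F/∂x)/(∂F/∂y) = -(2x)/(5y^4) = -2x/(5y^4)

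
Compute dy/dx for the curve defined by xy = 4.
Apply d/dx to both sides, remembering that y depends on x. Each occurrence of y therefore brings in a y' = dy/dx via the chain rule.

With F(x, y) equal to the left-hand side minus the right, differentiate F term by term:
  d/dx[xy] = x·y' + y
  d/dx[-4] = 0
Adding these up, d/dx[F] = 0 becomes
  (y) + (x)·y' = 0,
so isolating y',
  dy/dx = -(y)/(x) = -y/x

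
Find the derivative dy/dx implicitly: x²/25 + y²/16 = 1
Apply d/dx to both sides, remembering that y depends on x. Each occurrence of y therefore brings in a y' = dy/dx via the chain rule.

With F(x, y) equal to the left-hand side minus the right, differentiate F term by term:
  d/dx[x^2/25] = 2x/25
  d/dx[y^2/16] = y·y'/8
  d/dx[-1] = 0
Adding these up, d/dx[F] = 0 becomes
  (2x/25) + (y/8)·y' = 0,
so isolating y',
  dy/dx = -(2x/25)/(y/8) = -16x/(25y)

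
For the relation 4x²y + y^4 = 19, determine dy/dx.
Take d/dx of both sides. Since y is implicitly a function of x, the chain rule attaches a y' = dy/dx factor whenever we differentiate through y.

Set F(x, y) = (left side) − (right side), so the curve is F = 0. Differentiating each term of F:
  d/dx[4x^2y] = 4x^2·y' + 8xy
  d/dx[y^4] = 4y^3·y'
  d/dx[-19] = 0

Collecting, the y'-free part is the partial derivative in x and the y' coefficient is the partial derivative in y:
  ∂F/∂x = 8xy
  ∂F/∂y = 4x^2 + 4y^3

so d/dx[F(x, y(x))] = ∂F/∂x + (∂F/∂y)·y' = 0. Rearranging,
  dy/dx = -(∂F/∂x)/(∂F/∂y) = -(8xy)/(4x^2 + 4y^3) = -2xy/(x^2 + y^3)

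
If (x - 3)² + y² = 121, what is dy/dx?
Take d/dx of both sides. Since y is implicitly a function of x, the chain rule attaches a y' = dy/dx factor whenever we differentiate through y.

Set F(x, y) = (left side) − (right side), so the curve is F = 0. Differentiating each term of F:
  d/dx[y^2] = 2y·y'
  d/dx[(x - 3)^2] = 2x - 6
  d/dx[-121] = 0

Collecting, the y'-free part is the partial derivative in x and the y' coefficient is the partial derivative in y:
  ∂F/∂x = 2x - 6
  ∂F/∂y = 2y

so d/dx[F(x, y(x))] = ∂F/∂x + (∂F/∂y)·y' = 0. Rearranging,
  dy/dx = -(∂F/∂x)/(∂F/∂y) = -(2x - 6)/(2y) = (3 - x)/y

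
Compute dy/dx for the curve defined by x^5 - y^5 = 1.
Differentiate both sides with respect to x, treating y as y(x). By the chain rule, any term containing y contributes a factor of y' = dy/dx when we differentiate it.

Move every term to one side and write the relation as F(x, y) = 0. Term by term,
  d/dx[x^5] = 5x^4
  d/dx[-y^5] = -5y^4·y'
  d/dx[-1] = 0

The pieces without y' make up ∂F/∂x and the coefficient of y' is ∂F/∂y:
  ∂F/∂x = 5x^4,
  ∂F/∂y = -5y^4.

Since d/dx[F] = ∂F/∂x + (∂F/∂y)·y' = 0, solve for y':
  (∂F/∂y)·y' = -∂F/∂x
  dy/dx = -(∂F/∂x)/(∂F/∂y) = -(5x^4)/(-5y^4) = x^4/y^4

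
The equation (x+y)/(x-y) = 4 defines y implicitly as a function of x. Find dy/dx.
Apply d/dx to both sides, remembering that y depends on x. Each occurrence of y therefore brings in a y' = dy/dx via the chain rule.

With F(x, y) equal to the left-hand side minus the right, differentiate F term by term:
  d/dx[(x + y)/(x - y)] = (y' + 1)/(x - y) + (x + y)(y' - 1)/(x - y)^2
  d/dx[-4] = 0
Adding these up, d/dx[F] = 0 becomes
  (1/(x - y) - (x + y)/(x - y)^2) + (1/(x - y) + (x + y)/(x - y)^2)·y' = 0,
so isolating y',
  dy/dx = -(1/(x - y) - (x + y)/(x - y)^2)/(1/(x - y) + (x + y)/(x - y)^2)
        = -(-2y/(x - y)^2)/(2x/(x - y)^2) = y/x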